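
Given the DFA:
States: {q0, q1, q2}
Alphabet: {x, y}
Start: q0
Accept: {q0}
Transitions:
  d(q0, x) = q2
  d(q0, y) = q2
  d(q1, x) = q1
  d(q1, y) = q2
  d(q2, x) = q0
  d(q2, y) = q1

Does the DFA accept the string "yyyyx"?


Trace: q0 -> q2 -> q1 -> q2 -> q1 -> q1
Final state: q1
Accept states: {q0}

No, rejected (final state q1 is not an accept state)


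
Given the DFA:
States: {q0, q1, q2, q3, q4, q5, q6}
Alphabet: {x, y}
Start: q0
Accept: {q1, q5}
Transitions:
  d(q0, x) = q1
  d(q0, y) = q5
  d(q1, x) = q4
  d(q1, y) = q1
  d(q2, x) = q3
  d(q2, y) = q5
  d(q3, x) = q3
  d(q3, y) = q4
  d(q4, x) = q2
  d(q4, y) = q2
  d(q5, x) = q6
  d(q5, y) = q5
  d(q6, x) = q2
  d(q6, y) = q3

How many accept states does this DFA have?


Accept states listed: {q1, q5}
Counting: q1(1) q5(2)

2


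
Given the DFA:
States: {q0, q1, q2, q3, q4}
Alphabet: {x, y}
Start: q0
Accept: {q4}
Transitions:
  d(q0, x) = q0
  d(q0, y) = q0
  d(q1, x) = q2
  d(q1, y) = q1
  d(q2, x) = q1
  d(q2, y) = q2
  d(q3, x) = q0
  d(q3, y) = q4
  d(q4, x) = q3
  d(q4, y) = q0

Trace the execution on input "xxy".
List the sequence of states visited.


Input: xxy
d(q0, x) = q0
d(q0, x) = q0
d(q0, y) = q0


q0 -> q0 -> q0 -> q0


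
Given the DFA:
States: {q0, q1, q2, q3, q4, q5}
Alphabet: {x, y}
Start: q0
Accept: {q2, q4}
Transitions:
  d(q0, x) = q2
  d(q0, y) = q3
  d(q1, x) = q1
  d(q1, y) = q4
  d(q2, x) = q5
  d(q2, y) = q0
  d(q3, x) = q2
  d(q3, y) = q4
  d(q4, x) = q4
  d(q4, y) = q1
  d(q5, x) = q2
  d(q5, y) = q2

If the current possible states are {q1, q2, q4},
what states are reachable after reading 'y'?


Apply transition on 'y' from each current state:
  d(q1, y) = q4
  d(q2, y) = q0
  d(q4, y) = q1

{q0, q1, q4}


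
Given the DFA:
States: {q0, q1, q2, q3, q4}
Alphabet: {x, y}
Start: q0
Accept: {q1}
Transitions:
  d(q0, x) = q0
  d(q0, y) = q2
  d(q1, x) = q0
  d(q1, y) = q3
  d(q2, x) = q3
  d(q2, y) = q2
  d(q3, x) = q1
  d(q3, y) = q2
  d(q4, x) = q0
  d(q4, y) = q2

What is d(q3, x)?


Looking up transition d(q3, x)

q1


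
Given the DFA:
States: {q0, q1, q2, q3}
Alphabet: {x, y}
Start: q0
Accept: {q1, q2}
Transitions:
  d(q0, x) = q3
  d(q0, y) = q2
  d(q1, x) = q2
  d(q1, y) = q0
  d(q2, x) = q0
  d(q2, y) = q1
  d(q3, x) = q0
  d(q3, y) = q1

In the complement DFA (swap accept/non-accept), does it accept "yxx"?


Trace: q0 -> q2 -> q0 -> q3
Final: q3
Original accept: {q1, q2}
Complement: q3 is not in original accept

Yes, complement accepts (original rejects)


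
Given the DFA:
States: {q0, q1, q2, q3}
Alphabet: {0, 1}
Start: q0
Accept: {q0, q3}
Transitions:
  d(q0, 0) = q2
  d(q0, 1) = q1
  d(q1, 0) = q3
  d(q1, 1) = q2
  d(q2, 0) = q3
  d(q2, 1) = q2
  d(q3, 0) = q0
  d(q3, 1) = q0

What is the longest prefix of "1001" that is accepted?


Run the DFA, marking each prefix where the state is accepting:
  "" -> q0 [accept]
  "1" -> q1 [reject]
  "10" -> q3 [accept]
  "100" -> q0 [accept]
  "1001" -> q1 [reject]

"100"


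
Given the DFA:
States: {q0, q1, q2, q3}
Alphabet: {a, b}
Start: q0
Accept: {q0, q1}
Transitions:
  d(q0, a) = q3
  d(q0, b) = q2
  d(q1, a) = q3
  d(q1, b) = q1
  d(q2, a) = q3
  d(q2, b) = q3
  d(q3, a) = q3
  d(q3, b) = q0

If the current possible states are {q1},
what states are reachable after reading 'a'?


Apply transition on 'a' from each current state:
  d(q1, a) = q3

{q3}


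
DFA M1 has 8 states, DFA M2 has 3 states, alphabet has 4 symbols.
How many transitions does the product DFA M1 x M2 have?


Product DFA has 8 * 3 = 24 states.
Each has 4 transitions: 24 * 4 = 96

96


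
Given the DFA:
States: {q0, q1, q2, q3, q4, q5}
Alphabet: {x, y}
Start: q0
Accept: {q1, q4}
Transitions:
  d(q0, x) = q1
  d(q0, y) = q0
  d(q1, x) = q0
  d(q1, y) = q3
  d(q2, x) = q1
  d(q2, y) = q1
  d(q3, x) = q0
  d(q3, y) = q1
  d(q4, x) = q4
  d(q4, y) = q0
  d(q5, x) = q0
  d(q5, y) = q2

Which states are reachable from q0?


BFS from q0:
  layer 0: {q0}
  layer 1: {q1}
  layer 2: {q3}

{q0, q1, q3}


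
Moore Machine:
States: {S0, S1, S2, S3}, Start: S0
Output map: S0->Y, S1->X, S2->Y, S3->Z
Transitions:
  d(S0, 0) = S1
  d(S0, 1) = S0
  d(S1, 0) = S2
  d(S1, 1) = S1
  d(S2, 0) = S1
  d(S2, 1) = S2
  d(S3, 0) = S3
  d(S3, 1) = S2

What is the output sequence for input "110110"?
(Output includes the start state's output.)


Start: S0 (output Y)
  --1--> S0 (output Y)
  --1--> S0 (output Y)
  --0--> S1 (output X)
  --1--> S1 (output X)
  --1--> S1 (output X)
  --0--> S2 (output Y)

"YYYXXXY"


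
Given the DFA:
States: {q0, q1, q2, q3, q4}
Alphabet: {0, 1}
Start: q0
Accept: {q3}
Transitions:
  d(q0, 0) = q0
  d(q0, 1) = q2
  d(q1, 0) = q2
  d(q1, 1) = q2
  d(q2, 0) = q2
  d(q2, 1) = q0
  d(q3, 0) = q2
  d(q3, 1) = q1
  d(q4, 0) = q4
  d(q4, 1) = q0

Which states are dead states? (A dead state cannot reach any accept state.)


Forward reachability from each state:
  q0 -> reaches {q0, q2}, no accept state (dead)
  q1 -> reaches {q0, q1, q2}, no accept state (dead)
  q2 -> reaches {q0, q2}, no accept state (dead)
  q3 -> reaches accept state q3 (live)
  q4 -> reaches {q0, q2, q4}, no accept state (dead)

{q0, q1, q2, q4}


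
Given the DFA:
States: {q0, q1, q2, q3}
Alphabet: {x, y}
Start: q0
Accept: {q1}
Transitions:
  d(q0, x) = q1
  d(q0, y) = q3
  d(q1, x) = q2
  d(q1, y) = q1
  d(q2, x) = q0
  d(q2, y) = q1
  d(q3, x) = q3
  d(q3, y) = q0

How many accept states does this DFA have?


Accept states listed: {q1}
Counting: q1(1)

1


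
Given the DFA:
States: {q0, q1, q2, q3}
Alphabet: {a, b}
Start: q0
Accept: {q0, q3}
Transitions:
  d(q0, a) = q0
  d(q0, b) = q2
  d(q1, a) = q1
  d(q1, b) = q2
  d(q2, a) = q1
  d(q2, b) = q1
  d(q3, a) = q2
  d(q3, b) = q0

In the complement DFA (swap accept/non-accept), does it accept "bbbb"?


Trace: q0 -> q2 -> q1 -> q2 -> q1
Final: q1
Original accept: {q0, q3}
Complement: q1 is not in original accept

Yes, complement accepts (original rejects)


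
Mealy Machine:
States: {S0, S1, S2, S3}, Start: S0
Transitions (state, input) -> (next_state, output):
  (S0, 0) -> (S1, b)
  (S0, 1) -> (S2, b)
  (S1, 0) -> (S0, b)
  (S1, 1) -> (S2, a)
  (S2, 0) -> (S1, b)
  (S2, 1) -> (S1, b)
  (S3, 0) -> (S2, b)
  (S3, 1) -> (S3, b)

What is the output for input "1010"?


Step-by-step:
  (S0, 1) -> (S2, b)
  (S2, 0) -> (S1, b)
  (S1, 1) -> (S2, a)
  (S2, 0) -> (S1, b)

"bbab"


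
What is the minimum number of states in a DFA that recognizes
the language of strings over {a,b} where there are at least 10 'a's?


States: count = 0, 1, ..., 9, and a final '>= 10' state.
Total: 10 + 1 = 11. Accept = '>= 10' state.

11


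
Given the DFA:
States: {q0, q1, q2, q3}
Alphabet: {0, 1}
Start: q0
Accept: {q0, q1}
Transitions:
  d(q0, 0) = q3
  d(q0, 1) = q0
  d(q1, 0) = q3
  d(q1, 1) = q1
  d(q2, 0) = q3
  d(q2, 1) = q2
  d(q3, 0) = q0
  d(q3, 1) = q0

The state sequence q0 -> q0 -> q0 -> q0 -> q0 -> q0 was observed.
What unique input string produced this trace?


Trace back each transition to find the symbol:
  q0 --[1]--> q0
  q0 --[1]--> q0
  q0 --[1]--> q0
  q0 --[1]--> q0
  q0 --[1]--> q0

"11111"


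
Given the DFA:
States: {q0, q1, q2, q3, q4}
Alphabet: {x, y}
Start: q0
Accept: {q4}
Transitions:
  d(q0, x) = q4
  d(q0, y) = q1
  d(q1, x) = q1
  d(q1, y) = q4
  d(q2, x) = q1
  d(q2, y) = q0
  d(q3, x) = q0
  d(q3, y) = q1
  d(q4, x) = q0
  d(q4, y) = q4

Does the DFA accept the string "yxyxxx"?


Trace: q0 -> q1 -> q1 -> q4 -> q0 -> q4 -> q0
Final state: q0
Accept states: {q4}

No, rejected (final state q0 is not an accept state)


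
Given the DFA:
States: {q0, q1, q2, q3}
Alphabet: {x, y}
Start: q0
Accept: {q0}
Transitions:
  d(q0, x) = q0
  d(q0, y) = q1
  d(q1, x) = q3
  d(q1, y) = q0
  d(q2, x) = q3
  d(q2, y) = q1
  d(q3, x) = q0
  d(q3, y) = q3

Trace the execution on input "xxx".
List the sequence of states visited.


Input: xxx
d(q0, x) = q0
d(q0, x) = q0
d(q0, x) = q0


q0 -> q0 -> q0 -> q0


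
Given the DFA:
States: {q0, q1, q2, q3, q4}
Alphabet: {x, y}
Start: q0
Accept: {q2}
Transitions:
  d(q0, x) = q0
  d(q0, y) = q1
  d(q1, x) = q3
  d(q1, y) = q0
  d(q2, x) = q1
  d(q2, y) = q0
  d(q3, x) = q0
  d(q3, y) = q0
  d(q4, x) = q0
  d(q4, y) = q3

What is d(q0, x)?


Looking up transition d(q0, x)

q0


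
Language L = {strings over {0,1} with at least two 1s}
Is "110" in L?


count('1') = 2

Yes, "110" is in L


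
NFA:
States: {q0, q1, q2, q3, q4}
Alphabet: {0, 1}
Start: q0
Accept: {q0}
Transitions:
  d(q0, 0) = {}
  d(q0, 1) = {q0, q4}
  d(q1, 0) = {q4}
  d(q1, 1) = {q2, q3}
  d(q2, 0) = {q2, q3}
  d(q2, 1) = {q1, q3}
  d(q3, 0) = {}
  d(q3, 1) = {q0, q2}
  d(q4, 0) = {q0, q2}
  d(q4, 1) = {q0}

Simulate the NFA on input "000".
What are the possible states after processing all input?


Start: {q0}
  --0--> {}
  --0--> {}
  --0--> {}

{} (empty set, no valid transitions)


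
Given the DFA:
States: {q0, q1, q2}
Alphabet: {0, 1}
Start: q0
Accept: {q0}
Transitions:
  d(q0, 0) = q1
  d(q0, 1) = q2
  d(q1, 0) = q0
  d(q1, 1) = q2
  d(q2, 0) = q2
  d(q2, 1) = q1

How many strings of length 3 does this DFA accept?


Enumerating all length-3 strings:
  "000" -> q1 [reject]
  "001" -> q2 [reject]
  "010" -> q2 [reject]
  "011" -> q1 [reject]
  "100" -> q2 [reject]
  "101" -> q1 [reject]
  "110" -> q0 [accept]
  "111" -> q2 [reject]

1 out of 8


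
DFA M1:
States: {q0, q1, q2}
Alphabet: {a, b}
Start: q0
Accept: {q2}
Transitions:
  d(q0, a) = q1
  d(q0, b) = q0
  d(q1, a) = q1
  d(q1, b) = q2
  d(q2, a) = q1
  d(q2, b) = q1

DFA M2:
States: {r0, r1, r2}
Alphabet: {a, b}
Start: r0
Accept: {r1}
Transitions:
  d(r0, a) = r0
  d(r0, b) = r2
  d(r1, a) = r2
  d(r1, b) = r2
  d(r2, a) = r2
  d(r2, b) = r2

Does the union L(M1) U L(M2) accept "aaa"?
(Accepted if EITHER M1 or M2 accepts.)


M1: final=q1 accepted=False
M2: final=r0 accepted=False

No, union rejects (neither accepts)


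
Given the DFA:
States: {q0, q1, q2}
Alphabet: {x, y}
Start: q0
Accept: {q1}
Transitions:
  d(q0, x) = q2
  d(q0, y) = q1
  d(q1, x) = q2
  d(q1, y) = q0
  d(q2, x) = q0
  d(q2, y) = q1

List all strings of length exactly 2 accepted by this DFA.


All strings of length 2: 4 total
Accepted: 1

"xy"


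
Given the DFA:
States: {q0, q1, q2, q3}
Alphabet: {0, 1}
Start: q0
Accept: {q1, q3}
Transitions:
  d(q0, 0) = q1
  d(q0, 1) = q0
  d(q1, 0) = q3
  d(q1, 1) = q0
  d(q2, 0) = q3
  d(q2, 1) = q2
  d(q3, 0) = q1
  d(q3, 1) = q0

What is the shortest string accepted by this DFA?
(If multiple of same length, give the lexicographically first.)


BFS by string length (lex-first path to each state shown):
  len 0: q0<-""
  len 1: q0<-"1", q1<-"0"
Found accept state at length 1.

"0"


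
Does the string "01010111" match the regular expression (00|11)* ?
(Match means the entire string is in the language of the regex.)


|string| = 8; first = '0'; last = '1'

No, "01010111" does not match (00|11)*


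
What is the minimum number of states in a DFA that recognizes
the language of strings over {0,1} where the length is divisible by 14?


States track (length) mod 14.
Need 14 states: one per remainder 0..13; accept = remainder 0.

14


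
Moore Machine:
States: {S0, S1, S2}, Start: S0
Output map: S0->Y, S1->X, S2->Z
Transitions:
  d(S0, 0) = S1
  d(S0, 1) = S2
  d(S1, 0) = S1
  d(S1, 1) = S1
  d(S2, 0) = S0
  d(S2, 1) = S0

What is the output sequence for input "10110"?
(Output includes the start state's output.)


Start: S0 (output Y)
  --1--> S2 (output Z)
  --0--> S0 (output Y)
  --1--> S2 (output Z)
  --1--> S0 (output Y)
  --0--> S1 (output X)

"YZYZYX"


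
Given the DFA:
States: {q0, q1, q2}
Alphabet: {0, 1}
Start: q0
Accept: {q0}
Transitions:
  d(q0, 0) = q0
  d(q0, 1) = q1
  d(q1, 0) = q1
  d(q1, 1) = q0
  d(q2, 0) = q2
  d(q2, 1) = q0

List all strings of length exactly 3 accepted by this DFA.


All strings of length 3: 8 total
Accepted: 4

"000", "011", "101", "110"


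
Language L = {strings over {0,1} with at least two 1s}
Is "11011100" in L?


count('1') = 5

Yes, "11011100" is in L


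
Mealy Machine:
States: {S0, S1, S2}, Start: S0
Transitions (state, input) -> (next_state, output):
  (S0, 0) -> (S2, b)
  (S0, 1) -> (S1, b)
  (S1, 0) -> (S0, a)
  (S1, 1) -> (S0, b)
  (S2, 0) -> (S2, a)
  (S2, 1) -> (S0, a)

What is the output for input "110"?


Step-by-step:
  (S0, 1) -> (S1, b)
  (S1, 1) -> (S0, b)
  (S0, 0) -> (S2, b)

"bbb"


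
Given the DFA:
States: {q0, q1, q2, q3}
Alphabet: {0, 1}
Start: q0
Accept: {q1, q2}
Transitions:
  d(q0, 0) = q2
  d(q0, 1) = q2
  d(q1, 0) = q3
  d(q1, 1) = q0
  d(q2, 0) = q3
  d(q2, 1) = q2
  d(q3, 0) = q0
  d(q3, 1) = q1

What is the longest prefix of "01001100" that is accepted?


Run the DFA, marking each prefix where the state is accepting:
  "" -> q0 [reject]
  "0" -> q2 [accept]
  "01" -> q2 [accept]
  "010" -> q3 [reject]
  "0100" -> q0 [reject]
  "01001" -> q2 [accept]
  "010011" -> q2 [accept]
  "0100110" -> q3 [reject]
  "01001100" -> q0 [reject]

"010011"


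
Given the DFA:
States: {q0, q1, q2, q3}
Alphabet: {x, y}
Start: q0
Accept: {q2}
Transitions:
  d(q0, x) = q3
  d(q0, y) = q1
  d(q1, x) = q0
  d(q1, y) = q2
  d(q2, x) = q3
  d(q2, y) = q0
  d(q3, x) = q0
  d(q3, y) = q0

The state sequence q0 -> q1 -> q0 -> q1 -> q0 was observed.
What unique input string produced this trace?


Trace back each transition to find the symbol:
  q0 --[y]--> q1
  q1 --[x]--> q0
  q0 --[y]--> q1
  q1 --[x]--> q0

"yxyx"


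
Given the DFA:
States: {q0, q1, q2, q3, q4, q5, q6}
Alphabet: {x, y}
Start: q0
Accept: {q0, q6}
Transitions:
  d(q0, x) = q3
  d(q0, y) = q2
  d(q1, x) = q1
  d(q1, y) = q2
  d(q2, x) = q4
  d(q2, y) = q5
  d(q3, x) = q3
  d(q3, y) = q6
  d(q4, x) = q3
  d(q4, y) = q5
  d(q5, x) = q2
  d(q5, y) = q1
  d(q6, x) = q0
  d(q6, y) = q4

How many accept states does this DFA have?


Accept states listed: {q0, q6}
Counting: q0(1) q6(2)

2


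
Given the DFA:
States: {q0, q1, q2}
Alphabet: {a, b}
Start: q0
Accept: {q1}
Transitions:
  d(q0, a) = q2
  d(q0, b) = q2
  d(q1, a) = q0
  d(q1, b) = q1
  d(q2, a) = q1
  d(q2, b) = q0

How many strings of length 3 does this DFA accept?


Enumerating all length-3 strings:
  "aaa" -> q0 [reject]
  "aab" -> q1 [accept]
  "aba" -> q2 [reject]
  "abb" -> q2 [reject]
  "baa" -> q0 [reject]
  "bab" -> q1 [accept]
  "bba" -> q2 [reject]
  "bbb" -> q2 [reject]

2 out of 8


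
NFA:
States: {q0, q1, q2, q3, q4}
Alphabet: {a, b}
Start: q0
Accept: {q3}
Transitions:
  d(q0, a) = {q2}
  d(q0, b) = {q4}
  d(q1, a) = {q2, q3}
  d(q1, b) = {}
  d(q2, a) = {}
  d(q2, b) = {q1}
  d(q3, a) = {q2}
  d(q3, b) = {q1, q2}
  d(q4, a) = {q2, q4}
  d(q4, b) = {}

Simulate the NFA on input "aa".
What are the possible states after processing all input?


Start: {q0}
  --a--> {q2}
  --a--> {}

{} (empty set, no valid transitions)


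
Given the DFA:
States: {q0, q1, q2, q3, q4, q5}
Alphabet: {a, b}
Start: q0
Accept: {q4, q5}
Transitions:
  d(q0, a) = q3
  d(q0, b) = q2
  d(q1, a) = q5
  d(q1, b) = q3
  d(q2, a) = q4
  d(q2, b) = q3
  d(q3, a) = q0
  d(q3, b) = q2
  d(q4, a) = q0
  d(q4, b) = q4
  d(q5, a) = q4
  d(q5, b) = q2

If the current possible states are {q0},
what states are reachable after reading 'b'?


Apply transition on 'b' from each current state:
  d(q0, b) = q2

{q2}


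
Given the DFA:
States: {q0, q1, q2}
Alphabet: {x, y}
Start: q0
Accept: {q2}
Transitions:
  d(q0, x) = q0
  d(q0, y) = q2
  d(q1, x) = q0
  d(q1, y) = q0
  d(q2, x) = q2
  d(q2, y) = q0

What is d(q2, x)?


Looking up transition d(q2, x)

q2


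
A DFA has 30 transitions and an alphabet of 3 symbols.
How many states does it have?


Each state has exactly one transition per symbol.
states = transitions / |alphabet| = 30 / 3 = 10

10


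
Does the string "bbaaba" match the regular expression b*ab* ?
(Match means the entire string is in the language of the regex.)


|string| = 6; first = 'b'; last = 'a'

No, "bbaaba" does not match b*ab*


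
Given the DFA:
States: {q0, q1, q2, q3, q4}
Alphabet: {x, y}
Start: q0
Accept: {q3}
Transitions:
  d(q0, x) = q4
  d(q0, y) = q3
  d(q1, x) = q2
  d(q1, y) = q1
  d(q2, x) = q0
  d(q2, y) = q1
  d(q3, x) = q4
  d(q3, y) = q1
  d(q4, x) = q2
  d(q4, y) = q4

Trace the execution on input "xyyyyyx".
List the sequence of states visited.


Input: xyyyyyx
d(q0, x) = q4
d(q4, y) = q4
d(q4, y) = q4
d(q4, y) = q4
d(q4, y) = q4
d(q4, y) = q4
d(q4, x) = q2


q0 -> q4 -> q4 -> q4 -> q4 -> q4 -> q4 -> q2


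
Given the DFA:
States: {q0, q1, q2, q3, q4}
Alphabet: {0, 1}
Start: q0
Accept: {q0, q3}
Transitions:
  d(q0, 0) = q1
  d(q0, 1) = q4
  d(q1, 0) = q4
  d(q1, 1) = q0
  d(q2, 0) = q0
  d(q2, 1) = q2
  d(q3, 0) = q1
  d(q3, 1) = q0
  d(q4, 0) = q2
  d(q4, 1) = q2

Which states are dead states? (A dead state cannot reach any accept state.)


Forward reachability from each state:
  q0 -> reaches accept state q0 (live)
  q1 -> reaches accept state q0 (live)
  q2 -> reaches accept state q0 (live)
  q3 -> reaches accept state q0 (live)
  q4 -> reaches accept state q0 (live)

None (all states can reach an accept state)


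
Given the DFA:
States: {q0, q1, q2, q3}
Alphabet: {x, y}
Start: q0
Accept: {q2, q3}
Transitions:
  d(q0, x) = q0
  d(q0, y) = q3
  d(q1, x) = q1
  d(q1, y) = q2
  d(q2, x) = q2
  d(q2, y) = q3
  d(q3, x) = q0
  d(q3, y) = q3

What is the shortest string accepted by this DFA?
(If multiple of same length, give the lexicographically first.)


BFS by string length (lex-first path to each state shown):
  len 0: q0<-""
  len 1: q0<-"x", q3<-"y"
Found accept state at length 1.

"y"


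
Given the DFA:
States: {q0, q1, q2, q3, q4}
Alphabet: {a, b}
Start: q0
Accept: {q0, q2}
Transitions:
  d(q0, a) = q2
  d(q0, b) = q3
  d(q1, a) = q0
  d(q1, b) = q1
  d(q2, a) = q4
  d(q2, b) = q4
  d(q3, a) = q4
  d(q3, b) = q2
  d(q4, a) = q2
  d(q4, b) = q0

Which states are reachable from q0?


BFS from q0:
  layer 0: {q0}
  layer 1: {q2, q3}
  layer 2: {q4}

{q0, q2, q3, q4}


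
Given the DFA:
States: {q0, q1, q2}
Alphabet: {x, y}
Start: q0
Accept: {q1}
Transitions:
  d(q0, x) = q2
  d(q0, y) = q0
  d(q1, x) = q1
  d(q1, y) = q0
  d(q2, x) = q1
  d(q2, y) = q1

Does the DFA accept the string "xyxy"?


Trace: q0 -> q2 -> q1 -> q1 -> q0
Final state: q0
Accept states: {q1}

No, rejected (final state q0 is not an accept state)


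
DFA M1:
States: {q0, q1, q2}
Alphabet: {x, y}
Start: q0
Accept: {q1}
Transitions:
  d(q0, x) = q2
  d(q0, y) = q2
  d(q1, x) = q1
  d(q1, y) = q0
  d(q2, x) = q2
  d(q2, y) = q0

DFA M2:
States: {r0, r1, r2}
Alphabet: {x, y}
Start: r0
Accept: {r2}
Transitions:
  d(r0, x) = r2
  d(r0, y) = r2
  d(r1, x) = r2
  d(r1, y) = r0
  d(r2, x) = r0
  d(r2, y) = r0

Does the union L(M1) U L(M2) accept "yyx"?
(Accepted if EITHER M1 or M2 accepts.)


M1: final=q2 accepted=False
M2: final=r2 accepted=True

Yes, union accepts


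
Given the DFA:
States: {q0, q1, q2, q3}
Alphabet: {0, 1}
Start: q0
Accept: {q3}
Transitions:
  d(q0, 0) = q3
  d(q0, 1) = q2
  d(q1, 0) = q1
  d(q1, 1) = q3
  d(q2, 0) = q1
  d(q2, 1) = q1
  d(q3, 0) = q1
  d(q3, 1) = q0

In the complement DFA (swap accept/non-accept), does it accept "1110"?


Trace: q0 -> q2 -> q1 -> q3 -> q1
Final: q1
Original accept: {q3}
Complement: q1 is not in original accept

Yes, complement accepts (original rejects)


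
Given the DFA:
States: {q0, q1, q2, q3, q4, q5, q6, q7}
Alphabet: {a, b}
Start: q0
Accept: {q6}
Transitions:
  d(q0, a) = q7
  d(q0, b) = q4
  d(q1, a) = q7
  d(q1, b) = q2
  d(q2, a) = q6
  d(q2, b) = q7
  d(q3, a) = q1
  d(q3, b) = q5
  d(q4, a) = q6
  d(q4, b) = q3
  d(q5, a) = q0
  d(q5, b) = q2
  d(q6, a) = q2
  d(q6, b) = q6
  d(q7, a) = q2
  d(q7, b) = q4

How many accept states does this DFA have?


Accept states listed: {q6}
Counting: q6(1)

1


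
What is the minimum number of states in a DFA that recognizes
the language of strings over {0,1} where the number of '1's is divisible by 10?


States track (count of '1') mod 10.
Need 10 states: one per remainder 0..9; accept = remainder 0.

10


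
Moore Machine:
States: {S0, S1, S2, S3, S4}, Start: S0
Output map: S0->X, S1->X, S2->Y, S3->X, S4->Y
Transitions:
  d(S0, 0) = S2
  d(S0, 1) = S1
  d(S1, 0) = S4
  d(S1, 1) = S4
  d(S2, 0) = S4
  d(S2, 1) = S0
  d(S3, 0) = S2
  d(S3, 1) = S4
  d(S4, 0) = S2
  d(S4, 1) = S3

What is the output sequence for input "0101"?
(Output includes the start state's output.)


Start: S0 (output X)
  --0--> S2 (output Y)
  --1--> S0 (output X)
  --0--> S2 (output Y)
  --1--> S0 (output X)

"XYXYX"


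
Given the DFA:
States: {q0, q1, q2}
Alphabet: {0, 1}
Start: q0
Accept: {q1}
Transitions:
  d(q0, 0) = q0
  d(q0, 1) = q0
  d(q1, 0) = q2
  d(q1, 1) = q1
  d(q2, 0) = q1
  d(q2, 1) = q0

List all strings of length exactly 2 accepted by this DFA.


All strings of length 2: 4 total
Accepted: 0

None


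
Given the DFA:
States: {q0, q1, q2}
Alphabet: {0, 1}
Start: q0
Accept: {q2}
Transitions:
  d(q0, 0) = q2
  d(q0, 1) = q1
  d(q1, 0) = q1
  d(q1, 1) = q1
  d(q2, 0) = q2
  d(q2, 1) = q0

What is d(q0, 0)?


Looking up transition d(q0, 0)

q2


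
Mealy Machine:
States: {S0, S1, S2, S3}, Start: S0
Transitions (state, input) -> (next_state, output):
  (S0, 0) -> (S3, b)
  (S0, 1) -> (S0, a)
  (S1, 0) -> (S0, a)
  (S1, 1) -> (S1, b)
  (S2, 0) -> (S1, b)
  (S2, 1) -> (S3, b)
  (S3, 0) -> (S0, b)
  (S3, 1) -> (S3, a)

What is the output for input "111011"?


Step-by-step:
  (S0, 1) -> (S0, a)
  (S0, 1) -> (S0, a)
  (S0, 1) -> (S0, a)
  (S0, 0) -> (S3, b)
  (S3, 1) -> (S3, a)
  (S3, 1) -> (S3, a)

"aaabaa"


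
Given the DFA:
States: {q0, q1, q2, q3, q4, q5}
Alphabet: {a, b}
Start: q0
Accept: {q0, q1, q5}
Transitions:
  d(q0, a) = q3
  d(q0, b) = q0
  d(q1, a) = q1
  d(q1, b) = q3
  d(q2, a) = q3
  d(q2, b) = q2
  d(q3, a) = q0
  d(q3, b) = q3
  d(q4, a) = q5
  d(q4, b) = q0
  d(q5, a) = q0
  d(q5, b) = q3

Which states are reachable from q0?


BFS from q0:
  layer 0: {q0}
  layer 1: {q3}

{q0, q3}


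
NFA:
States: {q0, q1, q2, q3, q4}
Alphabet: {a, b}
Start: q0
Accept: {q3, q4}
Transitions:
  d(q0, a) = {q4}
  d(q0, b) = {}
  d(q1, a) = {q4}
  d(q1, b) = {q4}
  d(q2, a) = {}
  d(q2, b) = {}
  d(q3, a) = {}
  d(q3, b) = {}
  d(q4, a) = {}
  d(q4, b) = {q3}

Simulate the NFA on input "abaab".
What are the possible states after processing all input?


Start: {q0}
  --a--> {q4}
  --b--> {q3}
  --a--> {}
  --a--> {}
  --b--> {}

{} (empty set, no valid transitions)


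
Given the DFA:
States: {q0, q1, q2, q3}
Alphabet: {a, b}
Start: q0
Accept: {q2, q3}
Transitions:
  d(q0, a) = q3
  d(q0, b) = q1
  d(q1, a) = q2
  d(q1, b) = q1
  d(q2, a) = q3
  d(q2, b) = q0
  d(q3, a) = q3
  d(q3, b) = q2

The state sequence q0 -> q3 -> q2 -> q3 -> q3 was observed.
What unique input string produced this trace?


Trace back each transition to find the symbol:
  q0 --[a]--> q3
  q3 --[b]--> q2
  q2 --[a]--> q3
  q3 --[a]--> q3

"abaa"


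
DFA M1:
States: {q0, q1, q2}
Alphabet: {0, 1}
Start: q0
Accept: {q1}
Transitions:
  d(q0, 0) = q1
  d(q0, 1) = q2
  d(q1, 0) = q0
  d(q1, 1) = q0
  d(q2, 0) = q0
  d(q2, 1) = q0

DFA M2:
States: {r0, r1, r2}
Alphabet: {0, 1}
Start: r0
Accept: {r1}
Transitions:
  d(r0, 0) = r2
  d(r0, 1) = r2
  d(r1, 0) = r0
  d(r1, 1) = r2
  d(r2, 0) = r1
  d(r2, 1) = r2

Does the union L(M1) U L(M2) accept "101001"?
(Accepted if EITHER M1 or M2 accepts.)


M1: final=q0 accepted=False
M2: final=r2 accepted=False

No, union rejects (neither accepts)


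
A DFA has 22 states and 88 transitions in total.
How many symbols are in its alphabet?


Each state has exactly one transition per symbol.
|alphabet| = transitions / states = 88 / 22 = 4

4


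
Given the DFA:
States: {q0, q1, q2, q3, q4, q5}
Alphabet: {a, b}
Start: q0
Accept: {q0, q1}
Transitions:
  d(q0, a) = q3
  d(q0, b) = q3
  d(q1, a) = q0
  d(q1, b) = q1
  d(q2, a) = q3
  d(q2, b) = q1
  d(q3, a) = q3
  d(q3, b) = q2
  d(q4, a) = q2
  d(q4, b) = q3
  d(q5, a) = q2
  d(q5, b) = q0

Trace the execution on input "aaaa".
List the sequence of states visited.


Input: aaaa
d(q0, a) = q3
d(q3, a) = q3
d(q3, a) = q3
d(q3, a) = q3


q0 -> q3 -> q3 -> q3 -> q3


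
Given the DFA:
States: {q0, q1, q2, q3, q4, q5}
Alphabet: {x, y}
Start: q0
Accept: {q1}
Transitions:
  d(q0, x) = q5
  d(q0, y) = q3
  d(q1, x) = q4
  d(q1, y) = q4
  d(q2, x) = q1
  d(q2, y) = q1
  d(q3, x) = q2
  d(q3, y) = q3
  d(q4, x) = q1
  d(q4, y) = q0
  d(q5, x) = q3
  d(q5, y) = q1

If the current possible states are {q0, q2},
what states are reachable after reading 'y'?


Apply transition on 'y' from each current state:
  d(q0, y) = q3
  d(q2, y) = q1

{q1, q3}


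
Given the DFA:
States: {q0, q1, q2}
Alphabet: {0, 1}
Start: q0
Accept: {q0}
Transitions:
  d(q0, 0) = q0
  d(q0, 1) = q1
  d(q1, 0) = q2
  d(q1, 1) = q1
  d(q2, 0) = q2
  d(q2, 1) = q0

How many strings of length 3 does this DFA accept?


Enumerating all length-3 strings:
  "000" -> q0 [accept]
  "001" -> q1 [reject]
  "010" -> q2 [reject]
  "011" -> q1 [reject]
  "100" -> q2 [reject]
  "101" -> q0 [accept]
  "110" -> q2 [reject]
  "111" -> q1 [reject]

2 out of 8


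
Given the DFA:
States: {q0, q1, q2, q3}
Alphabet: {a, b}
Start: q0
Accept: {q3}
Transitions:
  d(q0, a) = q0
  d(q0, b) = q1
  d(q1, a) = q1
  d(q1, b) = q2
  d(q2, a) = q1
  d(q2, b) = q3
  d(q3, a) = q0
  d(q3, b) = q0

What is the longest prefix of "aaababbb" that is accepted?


Run the DFA, marking each prefix where the state is accepting:
  "" -> q0 [reject]
  "a" -> q0 [reject]
  "aa" -> q0 [reject]
  "aaa" -> q0 [reject]
  "aaab" -> q1 [reject]
  "aaaba" -> q1 [reject]
  "aaabab" -> q2 [reject]
  "aaababb" -> q3 [accept]
  "aaababbb" -> q0 [reject]

"aaababb"


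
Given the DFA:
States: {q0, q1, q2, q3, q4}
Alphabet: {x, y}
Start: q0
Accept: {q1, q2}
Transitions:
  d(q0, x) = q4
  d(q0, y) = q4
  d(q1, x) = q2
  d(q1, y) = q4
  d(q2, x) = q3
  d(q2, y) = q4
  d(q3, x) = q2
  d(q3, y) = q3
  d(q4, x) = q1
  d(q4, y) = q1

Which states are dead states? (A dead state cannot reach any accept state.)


Forward reachability from each state:
  q0 -> reaches accept state q1 (live)
  q1 -> reaches accept state q1 (live)
  q2 -> reaches accept state q1 (live)
  q3 -> reaches accept state q1 (live)
  q4 -> reaches accept state q1 (live)

None (all states can reach an accept state)


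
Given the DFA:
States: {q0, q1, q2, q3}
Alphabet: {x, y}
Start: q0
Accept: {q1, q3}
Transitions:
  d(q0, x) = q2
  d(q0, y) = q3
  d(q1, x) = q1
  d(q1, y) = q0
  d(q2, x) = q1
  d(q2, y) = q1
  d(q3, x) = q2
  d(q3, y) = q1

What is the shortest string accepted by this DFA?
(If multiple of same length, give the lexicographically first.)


BFS by string length (lex-first path to each state shown):
  len 0: q0<-""
  len 1: q2<-"x", q3<-"y"
Found accept state at length 1.

"y"


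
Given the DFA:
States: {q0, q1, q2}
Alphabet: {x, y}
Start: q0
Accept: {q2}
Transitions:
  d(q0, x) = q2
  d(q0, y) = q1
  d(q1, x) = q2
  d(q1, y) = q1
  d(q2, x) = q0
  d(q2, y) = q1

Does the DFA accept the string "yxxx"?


Trace: q0 -> q1 -> q2 -> q0 -> q2
Final state: q2
Accept states: {q2}

Yes, accepted (final state q2 is an accept state)


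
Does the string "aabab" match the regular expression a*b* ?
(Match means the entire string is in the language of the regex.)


|string| = 5; first = 'a'; last = 'b'

No, "aabab" does not match a*b*


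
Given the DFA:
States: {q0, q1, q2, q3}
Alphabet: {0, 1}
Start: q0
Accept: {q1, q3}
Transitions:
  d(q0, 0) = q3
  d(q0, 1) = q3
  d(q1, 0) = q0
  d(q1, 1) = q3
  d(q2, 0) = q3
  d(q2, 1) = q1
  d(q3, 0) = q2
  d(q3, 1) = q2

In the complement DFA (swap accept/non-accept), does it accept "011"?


Trace: q0 -> q3 -> q2 -> q1
Final: q1
Original accept: {q1, q3}
Complement: q1 is in original accept

No, complement rejects (original accepts)


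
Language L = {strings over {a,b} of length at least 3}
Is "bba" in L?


length = 3

Yes, "bba" is in L


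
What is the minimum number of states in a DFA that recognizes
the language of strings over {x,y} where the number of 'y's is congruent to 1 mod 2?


States track (count of 'y') mod 2.
Need 2 states: one per remainder 0..1; accept = remainder 1.

2


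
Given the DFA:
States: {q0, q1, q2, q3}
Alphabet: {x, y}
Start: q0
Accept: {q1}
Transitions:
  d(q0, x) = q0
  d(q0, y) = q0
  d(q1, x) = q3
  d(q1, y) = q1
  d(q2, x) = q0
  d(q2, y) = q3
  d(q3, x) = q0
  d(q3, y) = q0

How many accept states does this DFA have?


Accept states listed: {q1}
Counting: q1(1)

1


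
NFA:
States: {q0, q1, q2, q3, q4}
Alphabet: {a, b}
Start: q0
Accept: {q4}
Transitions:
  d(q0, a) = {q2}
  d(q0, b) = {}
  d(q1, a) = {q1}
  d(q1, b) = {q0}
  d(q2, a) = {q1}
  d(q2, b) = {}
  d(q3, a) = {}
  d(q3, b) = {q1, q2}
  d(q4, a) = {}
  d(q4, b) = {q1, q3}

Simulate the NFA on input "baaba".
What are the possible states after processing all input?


Start: {q0}
  --b--> {}
  --a--> {}
  --a--> {}
  --b--> {}
  --a--> {}

{} (empty set, no valid transitions)


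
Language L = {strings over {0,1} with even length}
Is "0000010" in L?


length = 7; 7 mod 2 = 1

No, "0000010" is not in L


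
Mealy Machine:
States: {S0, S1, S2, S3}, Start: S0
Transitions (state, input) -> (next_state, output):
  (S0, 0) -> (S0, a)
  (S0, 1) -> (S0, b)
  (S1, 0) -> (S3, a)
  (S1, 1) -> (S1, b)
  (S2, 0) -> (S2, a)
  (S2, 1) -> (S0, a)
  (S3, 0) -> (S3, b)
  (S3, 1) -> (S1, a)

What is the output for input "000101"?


Step-by-step:
  (S0, 0) -> (S0, a)
  (S0, 0) -> (S0, a)
  (S0, 0) -> (S0, a)
  (S0, 1) -> (S0, b)
  (S0, 0) -> (S0, a)
  (S0, 1) -> (S0, b)

"aaabab"


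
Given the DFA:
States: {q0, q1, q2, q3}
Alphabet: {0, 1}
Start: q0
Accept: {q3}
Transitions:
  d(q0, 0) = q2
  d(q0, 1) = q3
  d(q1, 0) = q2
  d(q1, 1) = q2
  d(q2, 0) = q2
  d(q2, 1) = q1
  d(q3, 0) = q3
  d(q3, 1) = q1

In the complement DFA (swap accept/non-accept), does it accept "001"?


Trace: q0 -> q2 -> q2 -> q1
Final: q1
Original accept: {q3}
Complement: q1 is not in original accept

Yes, complement accepts (original rejects)


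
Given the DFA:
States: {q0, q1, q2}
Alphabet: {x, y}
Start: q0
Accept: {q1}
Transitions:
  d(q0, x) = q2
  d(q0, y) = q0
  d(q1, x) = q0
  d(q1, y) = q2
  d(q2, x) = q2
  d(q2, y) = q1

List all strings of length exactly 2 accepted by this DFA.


All strings of length 2: 4 total
Accepted: 1

"xy"


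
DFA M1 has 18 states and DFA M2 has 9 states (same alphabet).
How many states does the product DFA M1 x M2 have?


Product construction pairs every M1 state with every M2 state.
18 * 9 = 162

162


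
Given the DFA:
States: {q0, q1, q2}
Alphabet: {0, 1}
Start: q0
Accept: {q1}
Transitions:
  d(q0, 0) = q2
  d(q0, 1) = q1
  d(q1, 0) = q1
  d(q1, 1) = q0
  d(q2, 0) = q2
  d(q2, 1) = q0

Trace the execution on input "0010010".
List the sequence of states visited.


Input: 0010010
d(q0, 0) = q2
d(q2, 0) = q2
d(q2, 1) = q0
d(q0, 0) = q2
d(q2, 0) = q2
d(q2, 1) = q0
d(q0, 0) = q2


q0 -> q2 -> q2 -> q0 -> q2 -> q2 -> q0 -> q2


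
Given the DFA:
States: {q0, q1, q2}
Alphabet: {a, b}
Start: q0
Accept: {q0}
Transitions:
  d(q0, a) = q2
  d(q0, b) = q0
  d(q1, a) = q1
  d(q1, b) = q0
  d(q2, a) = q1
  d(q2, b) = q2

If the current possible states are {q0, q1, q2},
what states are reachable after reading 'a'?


Apply transition on 'a' from each current state:
  d(q0, a) = q2
  d(q1, a) = q1
  d(q2, a) = q1

{q1, q2}


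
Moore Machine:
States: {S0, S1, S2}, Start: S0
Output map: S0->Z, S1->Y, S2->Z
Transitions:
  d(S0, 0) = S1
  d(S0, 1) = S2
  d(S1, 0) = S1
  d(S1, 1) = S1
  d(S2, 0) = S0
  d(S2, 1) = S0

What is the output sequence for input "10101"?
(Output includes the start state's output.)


Start: S0 (output Z)
  --1--> S2 (output Z)
  --0--> S0 (output Z)
  --1--> S2 (output Z)
  --0--> S0 (output Z)
  --1--> S2 (output Z)

"ZZZZZZ"


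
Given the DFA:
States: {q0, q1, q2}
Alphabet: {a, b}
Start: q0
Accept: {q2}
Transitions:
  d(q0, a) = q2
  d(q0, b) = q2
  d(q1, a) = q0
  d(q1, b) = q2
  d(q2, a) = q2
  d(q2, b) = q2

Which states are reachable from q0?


BFS from q0:
  layer 0: {q0}
  layer 1: {q2}

{q0, q2}


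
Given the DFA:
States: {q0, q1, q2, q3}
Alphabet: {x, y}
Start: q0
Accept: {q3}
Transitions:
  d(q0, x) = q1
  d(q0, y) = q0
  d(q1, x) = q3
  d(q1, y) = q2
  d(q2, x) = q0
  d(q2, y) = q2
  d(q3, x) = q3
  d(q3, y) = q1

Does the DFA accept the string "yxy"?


Trace: q0 -> q0 -> q1 -> q2
Final state: q2
Accept states: {q3}

No, rejected (final state q2 is not an accept state)


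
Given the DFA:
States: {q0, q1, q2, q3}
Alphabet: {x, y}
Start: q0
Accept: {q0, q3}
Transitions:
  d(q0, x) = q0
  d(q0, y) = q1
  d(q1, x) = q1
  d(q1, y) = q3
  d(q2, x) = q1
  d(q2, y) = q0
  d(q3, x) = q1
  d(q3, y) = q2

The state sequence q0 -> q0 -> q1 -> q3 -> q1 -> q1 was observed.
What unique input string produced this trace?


Trace back each transition to find the symbol:
  q0 --[x]--> q0
  q0 --[y]--> q1
  q1 --[y]--> q3
  q3 --[x]--> q1
  q1 --[x]--> q1

"xyyxx"


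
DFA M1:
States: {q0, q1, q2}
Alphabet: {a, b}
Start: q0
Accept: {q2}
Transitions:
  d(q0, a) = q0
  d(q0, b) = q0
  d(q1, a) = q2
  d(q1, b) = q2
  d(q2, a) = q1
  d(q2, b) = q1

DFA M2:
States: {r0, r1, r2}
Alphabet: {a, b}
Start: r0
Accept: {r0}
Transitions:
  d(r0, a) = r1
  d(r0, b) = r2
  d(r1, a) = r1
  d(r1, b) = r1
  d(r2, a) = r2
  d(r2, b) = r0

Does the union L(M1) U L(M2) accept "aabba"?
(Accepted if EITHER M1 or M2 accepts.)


M1: final=q0 accepted=False
M2: final=r1 accepted=False

No, union rejects (neither accepts)


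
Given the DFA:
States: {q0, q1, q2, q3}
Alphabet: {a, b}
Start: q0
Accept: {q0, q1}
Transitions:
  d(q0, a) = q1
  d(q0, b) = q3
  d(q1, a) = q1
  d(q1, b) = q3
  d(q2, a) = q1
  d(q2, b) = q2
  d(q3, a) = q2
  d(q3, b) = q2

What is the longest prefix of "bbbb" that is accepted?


Run the DFA, marking each prefix where the state is accepting:
  "" -> q0 [accept]
  "b" -> q3 [reject]
  "bb" -> q2 [reject]
  "bbb" -> q2 [reject]
  "bbbb" -> q2 [reject]

""


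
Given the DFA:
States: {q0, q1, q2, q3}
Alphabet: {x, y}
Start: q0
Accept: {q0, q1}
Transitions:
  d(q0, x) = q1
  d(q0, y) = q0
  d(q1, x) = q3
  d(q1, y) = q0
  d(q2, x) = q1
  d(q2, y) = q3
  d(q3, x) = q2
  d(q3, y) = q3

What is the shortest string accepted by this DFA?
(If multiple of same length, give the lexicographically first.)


BFS by string length (lex-first path to each state shown):
  len 0: q0<-""
Found accept state at length 0.

"" (empty string)


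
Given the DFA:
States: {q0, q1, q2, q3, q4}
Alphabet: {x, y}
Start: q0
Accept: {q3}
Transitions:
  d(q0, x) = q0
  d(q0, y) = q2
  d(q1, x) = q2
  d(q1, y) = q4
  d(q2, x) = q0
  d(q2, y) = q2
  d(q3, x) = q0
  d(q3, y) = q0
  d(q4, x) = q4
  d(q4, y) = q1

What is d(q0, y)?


Looking up transition d(q0, y)

q2


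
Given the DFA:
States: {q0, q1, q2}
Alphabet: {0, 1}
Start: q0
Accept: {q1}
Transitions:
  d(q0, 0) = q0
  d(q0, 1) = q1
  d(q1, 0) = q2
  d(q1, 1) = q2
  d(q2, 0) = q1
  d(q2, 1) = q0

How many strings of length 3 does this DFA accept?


Enumerating all length-3 strings:
  "000" -> q0 [reject]
  "001" -> q1 [accept]
  "010" -> q2 [reject]
  "011" -> q2 [reject]
  "100" -> q1 [accept]
  "101" -> q0 [reject]
  "110" -> q1 [accept]
  "111" -> q0 [reject]

3 out of 8


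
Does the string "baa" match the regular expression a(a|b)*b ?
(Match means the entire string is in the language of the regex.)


|string| = 3; first = 'b'; last = 'a'

No, "baa" does not match a(a|b)*b


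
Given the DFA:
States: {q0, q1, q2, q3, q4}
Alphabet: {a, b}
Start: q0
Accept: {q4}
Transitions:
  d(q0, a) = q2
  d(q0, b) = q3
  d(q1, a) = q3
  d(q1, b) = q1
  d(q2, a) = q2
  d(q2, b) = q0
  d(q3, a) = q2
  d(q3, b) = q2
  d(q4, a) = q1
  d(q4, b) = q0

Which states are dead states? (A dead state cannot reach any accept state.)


Forward reachability from each state:
  q0 -> reaches {q0, q2, q3}, no accept state (dead)
  q1 -> reaches {q0, q1, q2, q3}, no accept state (dead)
  q2 -> reaches {q0, q2, q3}, no accept state (dead)
  q3 -> reaches {q0, q2, q3}, no accept state (dead)
  q4 -> reaches accept state q4 (live)

{q0, q1, q2, q3}


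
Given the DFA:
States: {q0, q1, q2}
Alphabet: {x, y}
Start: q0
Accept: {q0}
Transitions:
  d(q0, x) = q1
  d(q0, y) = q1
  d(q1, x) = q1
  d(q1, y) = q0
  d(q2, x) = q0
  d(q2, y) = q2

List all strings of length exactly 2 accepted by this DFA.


All strings of length 2: 4 total
Accepted: 2

"xy", "yy"


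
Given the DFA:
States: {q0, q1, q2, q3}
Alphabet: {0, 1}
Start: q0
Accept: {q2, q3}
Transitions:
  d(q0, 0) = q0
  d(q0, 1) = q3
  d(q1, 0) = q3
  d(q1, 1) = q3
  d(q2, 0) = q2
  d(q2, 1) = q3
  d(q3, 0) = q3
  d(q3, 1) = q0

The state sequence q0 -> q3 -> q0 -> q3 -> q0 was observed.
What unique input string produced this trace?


Trace back each transition to find the symbol:
  q0 --[1]--> q3
  q3 --[1]--> q0
  q0 --[1]--> q3
  q3 --[1]--> q0

"1111"


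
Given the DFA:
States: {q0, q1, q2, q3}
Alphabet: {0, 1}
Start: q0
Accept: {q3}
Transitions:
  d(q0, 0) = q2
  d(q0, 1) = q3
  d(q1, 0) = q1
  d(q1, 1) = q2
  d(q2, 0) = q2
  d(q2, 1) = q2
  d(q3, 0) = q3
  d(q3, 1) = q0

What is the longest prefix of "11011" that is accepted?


Run the DFA, marking each prefix where the state is accepting:
  "" -> q0 [reject]
  "1" -> q3 [accept]
  "11" -> q0 [reject]
  "110" -> q2 [reject]
  "1101" -> q2 [reject]
  "11011" -> q2 [reject]

"1"


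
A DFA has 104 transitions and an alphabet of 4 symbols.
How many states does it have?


Each state has exactly one transition per symbol.
states = transitions / |alphabet| = 104 / 4 = 26

26


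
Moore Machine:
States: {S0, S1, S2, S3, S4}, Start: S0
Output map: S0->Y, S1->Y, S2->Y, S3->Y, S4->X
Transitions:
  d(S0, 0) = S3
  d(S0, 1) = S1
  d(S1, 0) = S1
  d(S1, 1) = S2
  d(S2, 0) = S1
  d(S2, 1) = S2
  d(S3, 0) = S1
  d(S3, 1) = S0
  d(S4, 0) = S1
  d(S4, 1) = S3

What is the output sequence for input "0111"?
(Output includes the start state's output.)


Start: S0 (output Y)
  --0--> S3 (output Y)
  --1--> S0 (output Y)
  --1--> S1 (output Y)
  --1--> S2 (output Y)

"YYYYY"


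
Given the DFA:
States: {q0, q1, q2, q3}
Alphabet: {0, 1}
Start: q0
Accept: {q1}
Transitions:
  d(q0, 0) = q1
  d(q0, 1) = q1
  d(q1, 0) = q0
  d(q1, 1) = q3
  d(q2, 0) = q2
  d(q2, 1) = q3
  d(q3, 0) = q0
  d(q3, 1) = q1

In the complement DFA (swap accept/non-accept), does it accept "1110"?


Trace: q0 -> q1 -> q3 -> q1 -> q0
Final: q0
Original accept: {q1}
Complement: q0 is not in original accept

Yes, complement accepts (original rejects)


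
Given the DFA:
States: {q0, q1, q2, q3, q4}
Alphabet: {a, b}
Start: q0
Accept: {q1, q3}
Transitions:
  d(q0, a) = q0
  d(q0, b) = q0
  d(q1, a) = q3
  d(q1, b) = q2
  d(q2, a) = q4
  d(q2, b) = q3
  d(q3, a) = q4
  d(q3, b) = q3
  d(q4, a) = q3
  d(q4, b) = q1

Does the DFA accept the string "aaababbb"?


Trace: q0 -> q0 -> q0 -> q0 -> q0 -> q0 -> q0 -> q0 -> q0
Final state: q0
Accept states: {q1, q3}

No, rejected (final state q0 is not an accept state)


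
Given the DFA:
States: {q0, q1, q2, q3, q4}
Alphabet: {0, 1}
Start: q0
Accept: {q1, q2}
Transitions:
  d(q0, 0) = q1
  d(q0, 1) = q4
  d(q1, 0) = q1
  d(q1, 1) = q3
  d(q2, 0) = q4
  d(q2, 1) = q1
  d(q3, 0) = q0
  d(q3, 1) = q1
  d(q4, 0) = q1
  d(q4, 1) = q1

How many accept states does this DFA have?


Accept states listed: {q1, q2}
Counting: q1(1) q2(2)

2


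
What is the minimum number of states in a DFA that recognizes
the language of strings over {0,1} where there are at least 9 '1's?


States: count = 0, 1, ..., 8, and a final '>= 9' state.
Total: 9 + 1 = 10. Accept = '>= 9' state.

10


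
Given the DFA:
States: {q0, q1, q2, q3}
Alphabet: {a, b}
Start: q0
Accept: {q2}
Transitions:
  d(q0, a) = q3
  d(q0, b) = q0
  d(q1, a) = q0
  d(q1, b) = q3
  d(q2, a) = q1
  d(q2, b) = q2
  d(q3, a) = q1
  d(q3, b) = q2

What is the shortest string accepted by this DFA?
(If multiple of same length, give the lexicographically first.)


BFS by string length (lex-first path to each state shown):
  len 0: q0<-""
  len 1: q0<-"b", q3<-"a"
  len 2: q0<-"bb", q1<-"aa", q2<-"ab", q3<-"ba"
Found accept state at length 2.

"ab"
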